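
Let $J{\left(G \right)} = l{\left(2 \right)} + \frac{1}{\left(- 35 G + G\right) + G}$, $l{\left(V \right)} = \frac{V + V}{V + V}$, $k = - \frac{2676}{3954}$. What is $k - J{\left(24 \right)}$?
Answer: $- \frac{874501}{521928} \approx -1.6755$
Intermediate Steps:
$k = - \frac{446}{659}$ ($k = \left(-2676\right) \frac{1}{3954} = - \frac{446}{659} \approx -0.67678$)
$l{\left(V \right)} = 1$ ($l{\left(V \right)} = \frac{2 V}{2 V} = 2 V \frac{1}{2 V} = 1$)
$J{\left(G \right)} = 1 - \frac{1}{33 G}$ ($J{\left(G \right)} = 1 + \frac{1}{\left(- 35 G + G\right) + G} = 1 + \frac{1}{- 34 G + G} = 1 + \frac{1}{\left(-33\right) G} = 1 - \frac{1}{33 G}$)
$k - J{\left(24 \right)} = - \frac{446}{659} - \frac{- \frac{1}{33} + 24}{24} = - \frac{446}{659} - \frac{1}{24} \cdot \frac{791}{33} = - \frac{446}{659} - \frac{791}{792} = - \frac{874501}{521928}$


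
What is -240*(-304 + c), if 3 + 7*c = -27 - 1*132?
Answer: 549600/7 ≈ 78514.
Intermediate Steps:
c = -162/7 (c = -3/7 + (-27 - 1*132)/7 = -3/7 + (-27 - 132)/7 = -3/7 + (⅐)*(-159) = -3/7 - 159/7 = -162/7 ≈ -23.143)
-240*(-304 + c) = -240*(-304 - 162/7) = -240*(-2290/7) = 549600/7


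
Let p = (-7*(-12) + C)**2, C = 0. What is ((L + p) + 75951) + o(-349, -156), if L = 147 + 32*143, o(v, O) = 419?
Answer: 88149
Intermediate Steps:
L = 4723 (L = 147 + 4576 = 4723)
p = 7056 (p = (-7*(-12) + 0)**2 = (84 + 0)**2 = 84**2 = 7056)
((L + p) + 75951) + o(-349, -156) = ((4723 + 7056) + 75951) + 419 = (11779 + 75951) + 419 = 87730 + 419 = 88149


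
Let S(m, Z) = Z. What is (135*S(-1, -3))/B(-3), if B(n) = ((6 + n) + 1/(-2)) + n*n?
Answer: -810/23 ≈ -35.217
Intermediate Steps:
B(n) = 11/2 + n + n² (B(n) = ((6 + n) + 1*(-½)) + n² = ((6 + n) - ½) + n² = (11/2 + n) + n² = 11/2 + n + n²)
(135*S(-1, -3))/B(-3) = (135*(-3))/(11/2 - 3 + (-3)²) = -405/(11/2 - 3 + 9) = -405/23/2 = -405*2/23 = -810/23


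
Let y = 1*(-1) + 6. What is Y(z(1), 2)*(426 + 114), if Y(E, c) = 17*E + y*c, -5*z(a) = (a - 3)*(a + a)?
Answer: 12744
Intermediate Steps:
y = 5 (y = -1 + 6 = 5)
z(a) = -2*a*(-3 + a)/5 (z(a) = -(a - 3)*(a + a)/5 = -(-3 + a)*2*a/5 = -2*a*(-3 + a)/5)
Y(E, c) = 5*c + 17*E (Y(E, c) = 17*E + 5*c = 5*c + 17*E)
Y(z(1), 2)*(426 + 114) = (5*2 + 17*((2/5)*1*(3 - 1*1)))*(426 + 114) = (10 + 17*((2/5)*1*(3 - 1)))*540 = (10 + 17*((2/5)*1*2))*540 = (10 + 17*(4/5))*540 = (10 + 68/5)*540 = (118/5)*540 = 12744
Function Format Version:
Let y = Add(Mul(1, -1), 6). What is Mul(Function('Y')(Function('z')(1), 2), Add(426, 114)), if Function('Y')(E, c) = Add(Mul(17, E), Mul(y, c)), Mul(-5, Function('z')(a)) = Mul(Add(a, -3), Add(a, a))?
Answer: 12744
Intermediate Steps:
y = 5 (y = Add(-1, 6) = 5)
Function('z')(a) = Mul(Rational(-2, 5), a, Add(-3, a)) (Function('z')(a) = Mul(Rational(-1, 5), Mul(Add(a, -3), Add(a, a))) = Mul(Rational(-1, 5), Mul(Add(-3, a), Mul(2, a))) = Mul(Rational(-1, 5), Mul(2, a, Add(-3, a))) = Mul(Rational(-2, 5), a, Add(-3, a)))
Function('Y')(E, c) = Add(Mul(5, c), Mul(17, E)) (Function('Y')(E, c) = Add(Mul(17, E), Mul(5, c)) = Add(Mul(5, c), Mul(17, E)))
Mul(Function('Y')(Function('z')(1), 2), Add(426, 114)) = Mul(Add(Mul(5, 2), Mul(17, Mul(Rational(2, 5), 1, Add(3, Mul(-1, 1))))), Add(426, 114)) = Mul(Add(10, Mul(17, Mul(Rational(2, 5), 1, Add(3, -1)))), 540) = Mul(Add(10, Mul(17, Mul(Rational(2, 5), 1, 2))), 540) = Mul(Add(10, Mul(17, Rational(4, 5))), 540) = Mul(Add(10, Rational(68, 5)), 540) = Mul(Rational(118, 5), 540) = 12744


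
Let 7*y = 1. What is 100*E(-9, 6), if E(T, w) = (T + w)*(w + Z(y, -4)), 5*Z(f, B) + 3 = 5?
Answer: -1920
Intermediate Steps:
y = ⅐ (y = (⅐)*1 = ⅐ ≈ 0.14286)
Z(f, B) = ⅖ (Z(f, B) = -⅗ + (⅕)*5 = -⅗ + 1 = ⅖)
E(T, w) = (⅖ + w)*(T + w) (E(T, w) = (T + w)*(w + ⅖) = (T + w)*(⅖ + w) = (⅖ + w)*(T + w))
100*E(-9, 6) = 100*(6² + (⅖)*(-9) + (⅖)*6 - 9*6) = 100*(36 - 18/5 + 12/5 - 54) = 100*(-96/5) = -1920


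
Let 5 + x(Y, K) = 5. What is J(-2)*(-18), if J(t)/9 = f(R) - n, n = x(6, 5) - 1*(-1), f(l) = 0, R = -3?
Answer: 162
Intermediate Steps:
x(Y, K) = 0 (x(Y, K) = -5 + 5 = 0)
n = 1 (n = 0 - 1*(-1) = 0 + 1 = 1)
J(t) = -9 (J(t) = 9*(0 - 1*1) = 9*(0 - 1) = 9*(-1) = -9)
J(-2)*(-18) = -9*(-18) = 162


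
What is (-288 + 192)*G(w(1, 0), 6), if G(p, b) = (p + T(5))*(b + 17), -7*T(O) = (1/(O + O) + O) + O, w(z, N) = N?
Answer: 111504/35 ≈ 3185.8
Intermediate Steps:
T(O) = -2*O/7 - 1/(14*O) (T(O) = -((1/(O + O) + O) + O)/7 = -((1/(2*O) + O) + O)/7 = -((O + 1/(2*O)) + O)/7 = -(1/(2*O) + 2*O)/7 = -2*O/7 - 1/(14*O))
G(p, b) = (17 + b)*(-101/70 + p) (G(p, b) = (p + (1/14)*(-1 - 4*5²)/5)*(b + 17) = (p + (1/14)*(⅕)*(-1 - 4*25))*(17 + b) = (p + (1/14)*(⅕)*(-1 - 100))*(17 + b) = (p + (1/14)*(⅕)*(-101))*(17 + b) = (p - 101/70)*(17 + b) = (-101/70 + p)*(17 + b) = (17 + b)*(-101/70 + p))
(-288 + 192)*G(w(1, 0), 6) = (-288 + 192)*(-1717/70 + 17*0 - 101/70*6 + 6*0) = -96*(-1717/70 + 0 - 303/35 + 0) = -96*(-2323/70) = 111504/35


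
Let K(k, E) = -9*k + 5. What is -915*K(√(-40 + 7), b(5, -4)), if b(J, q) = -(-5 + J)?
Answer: -4575 + 8235*I*√33 ≈ -4575.0 + 47307.0*I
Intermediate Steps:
b(J, q) = 5 - J
K(k, E) = 5 - 9*k
-915*K(√(-40 + 7), b(5, -4)) = -915*(5 - 9*√(-40 + 7)) = -915*(5 - 9*I*√33) = -4575 + 8235*I*√33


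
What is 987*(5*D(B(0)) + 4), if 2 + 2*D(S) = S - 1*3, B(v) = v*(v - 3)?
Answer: -16779/2 ≈ -8389.5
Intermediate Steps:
B(v) = v*(-3 + v)
D(S) = -5/2 + S/2 (D(S) = -1 + (S - 1*3)/2 = -1 + (S - 3)/2 = -1 + (-3 + S)/2 = -1 + (-3/2 + S/2) = -5/2 + S/2)
987*(5*D(B(0)) + 4) = 987*(5*(-5/2 + (0*(-3 + 0))/2) + 4) = 987*(5*(-5/2 + (0*(-3))/2) + 4) = 987*(5*(-5/2 + (½)*0) + 4) = 987*(5*(-5/2 + 0) + 4) = 987*(5*(-5/2) + 4) = 987*(-25/2 + 4) = 987*(-17/2) = -16779/2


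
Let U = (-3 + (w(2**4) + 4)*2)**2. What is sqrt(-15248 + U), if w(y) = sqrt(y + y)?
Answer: sqrt(-15095 + 80*sqrt(2)) ≈ 122.4*I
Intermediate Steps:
w(y) = sqrt(2)*sqrt(y) (w(y) = sqrt(2*y) = sqrt(2)*sqrt(y))
U = (5 + 8*sqrt(2))**2 (U = (-3 + (sqrt(2)*sqrt(2**4) + 4)*2)**2 = (-3 + (sqrt(2)*sqrt(16) + 4)*2)**2 = (-3 + (sqrt(2)*4 + 4)*2)**2 = (-3 + (4*sqrt(2) + 4)*2)**2 = (-3 + (4 + 4*sqrt(2))*2)**2 = (-3 + (8 + 8*sqrt(2)))**2 = (5 + 8*sqrt(2))**2 ≈ 266.14)
sqrt(-15248 + U) = sqrt(-15248 + (153 + 80*sqrt(2))) = sqrt(-15095 + 80*sqrt(2))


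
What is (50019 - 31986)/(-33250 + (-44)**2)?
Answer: -6011/10438 ≈ -0.57588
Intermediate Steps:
(50019 - 31986)/(-33250 + (-44)**2) = 18033/(-33250 + 1936) = 18033/(-31314) = 18033*(-1/31314) = -6011/10438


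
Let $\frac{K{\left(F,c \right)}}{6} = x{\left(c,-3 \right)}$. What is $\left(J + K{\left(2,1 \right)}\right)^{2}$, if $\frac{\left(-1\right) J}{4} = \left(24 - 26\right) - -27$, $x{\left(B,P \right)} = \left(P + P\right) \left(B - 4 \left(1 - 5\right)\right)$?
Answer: $506944$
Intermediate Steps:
$x{\left(B,P \right)} = 2 P \left(16 + B\right)$ ($x{\left(B,P \right)} = 2 P \left(B - -16\right) = 2 P \left(B + 16\right) = 2 P \left(16 + B\right)$)
$K{\left(F,c \right)} = -576 - 36 c$ ($K{\left(F,c \right)} = 6 \cdot 2 \left(-3\right) \left(16 + c\right) = 6 \left(-96 - 6 c\right) = -576 - 36 c$)
$J = -100$ ($J = - 4 \left(\left(24 - 26\right) - -27\right) = - 4 \left(-2 + 27\right) = \left(-4\right) 25 = -100$)
$\left(J + K{\left(2,1 \right)}\right)^{2} = \left(-100 - 612\right)^{2} = \left(-712\right)^{2} = 506944$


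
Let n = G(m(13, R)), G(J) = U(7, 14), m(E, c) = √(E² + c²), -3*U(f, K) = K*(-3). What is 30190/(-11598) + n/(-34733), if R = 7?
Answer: -524375821/201416667 ≈ -2.6034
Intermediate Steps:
U(f, K) = K (U(f, K) = -K*(-3)/3 = -(-1)*K = K)
G(J) = 14
n = 14
30190/(-11598) + n/(-34733) = 30190/(-11598) + 14/(-34733) = 30190*(-1/11598) + 14*(-1/34733) = -15095/5799 - 14/34733 = -524375821/201416667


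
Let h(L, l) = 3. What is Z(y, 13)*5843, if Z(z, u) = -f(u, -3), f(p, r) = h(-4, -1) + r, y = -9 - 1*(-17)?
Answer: 0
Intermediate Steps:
y = 8 (y = -9 + 17 = 8)
f(p, r) = 3 + r
Z(z, u) = 0 (Z(z, u) = -(3 - 3) = -1*0 = 0)
Z(y, 13)*5843 = 0*5843 = 0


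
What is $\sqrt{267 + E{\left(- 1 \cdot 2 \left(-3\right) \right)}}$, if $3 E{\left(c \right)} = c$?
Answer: $\sqrt{269} \approx 16.401$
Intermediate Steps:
$E{\left(c \right)} = \frac{c}{3}$
$\sqrt{267 + E{\left(- 1 \cdot 2 \left(-3\right) \right)}} = \sqrt{267 + \frac{\left(-1\right) 1 \cdot 2 \left(-3\right)}{3}} = \sqrt{267 + \frac{\left(-1\right) 2 \left(-3\right)}{3}} = \sqrt{267 + \frac{\left(-1\right) \left(-6\right)}{3}} = \sqrt{267 + \frac{1}{3} \cdot 6} = \sqrt{267 + 2} = \sqrt{269}$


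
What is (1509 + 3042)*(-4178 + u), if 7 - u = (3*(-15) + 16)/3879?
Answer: -24543967760/1293 ≈ -1.8982e+7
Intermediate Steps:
u = 27182/3879 (u = 7 - (3*(-15) + 16)/3879 = 7 - (-45 + 16)/3879 = 7 - (-29)/3879 = 7 - 1*(-29/3879) = 7 + 29/3879 = 27182/3879 ≈ 7.0075)
(1509 + 3042)*(-4178 + u) = (1509 + 3042)*(-4178 + 27182/3879) = 4551*(-16179280/3879) = -24543967760/1293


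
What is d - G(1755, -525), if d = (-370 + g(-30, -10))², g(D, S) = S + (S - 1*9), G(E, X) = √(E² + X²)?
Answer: 159201 - 15*√14914 ≈ 1.5737e+5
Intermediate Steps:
g(D, S) = -9 + 2*S (g(D, S) = S + (S - 9) = S + (-9 + S) = -9 + 2*S)
d = 159201 (d = (-370 + (-9 + 2*(-10)))² = (-370 + (-9 - 20))² = (-370 - 29)² = (-399)² = 159201)
d - G(1755, -525) = 159201 - √(1755² + (-525)²) = 159201 - √(3080025 + 275625) = 159201 - √3355650 = 159201 - 15*√14914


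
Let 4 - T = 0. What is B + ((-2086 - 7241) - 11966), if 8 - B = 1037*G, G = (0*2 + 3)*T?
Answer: -33729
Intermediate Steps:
T = 4 (T = 4 - 1*0 = 4 + 0 = 4)
G = 12 (G = (0*2 + 3)*4 = (0 + 3)*4 = 3*4 = 12)
B = -12436 (B = 8 - 1037*12 = 8 - 1*12444 = 8 - 12444 = -12436)
B + ((-2086 - 7241) - 11966) = -12436 + ((-2086 - 7241) - 11966) = -12436 + (-9327 - 11966) = -12436 - 21293 = -33729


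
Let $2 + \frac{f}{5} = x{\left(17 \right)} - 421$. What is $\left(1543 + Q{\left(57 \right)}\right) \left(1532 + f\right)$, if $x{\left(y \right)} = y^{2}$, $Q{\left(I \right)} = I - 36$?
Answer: $1348168$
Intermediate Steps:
$Q{\left(I \right)} = -36 + I$
$f = -670$ ($f = -10 + 5 \left(17^{2} - 421\right) = -10 + 5 \left(289 - 421\right) = -10 + 5 \left(-132\right) = -10 - 660 = -670$)
$\left(1543 + Q{\left(57 \right)}\right) \left(1532 + f\right) = \left(1543 + \left(-36 + 57\right)\right) \left(1532 - 670\right) = \left(1543 + 21\right) 862 = 1564 \cdot 862 = 1348168$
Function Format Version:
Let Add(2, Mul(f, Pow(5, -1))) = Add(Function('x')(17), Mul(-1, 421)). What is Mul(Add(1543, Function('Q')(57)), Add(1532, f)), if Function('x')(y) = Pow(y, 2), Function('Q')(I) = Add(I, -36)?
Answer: 1348168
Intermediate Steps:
Function('Q')(I) = Add(-36, I)
f = -670 (f = Add(-10, Mul(5, Add(Pow(17, 2), Mul(-1, 421)))) = Add(-10, Mul(5, Add(289, -421))) = Add(-10, Mul(5, -132)) = Add(-10, -660) = -670)
Mul(Add(1543, Function('Q')(57)), Add(1532, f)) = Mul(Add(1543, Add(-36, 57)), Add(1532, -670)) = Mul(Add(1543, 21), 862) = Mul(1564, 862) = 1348168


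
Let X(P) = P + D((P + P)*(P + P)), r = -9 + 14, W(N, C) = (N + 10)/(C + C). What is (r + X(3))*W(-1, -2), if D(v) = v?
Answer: -99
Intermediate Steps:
W(N, C) = (10 + N)/(2*C) (W(N, C) = (10 + N)/((2*C)) = (10 + N)*(1/(2*C)) = (10 + N)/(2*C))
r = 5
X(P) = P + 4*P² (X(P) = P + (P + P)*(P + P) = P + (2*P)*(2*P) = P + 4*P²)
(r + X(3))*W(-1, -2) = (5 + 3*(1 + 4*3))*((½)*(10 - 1)/(-2)) = (5 + 3*(1 + 12))*((½)*(-½)*9) = (5 + 3*13)*(-9/4) = (5 + 39)*(-9/4) = 44*(-9/4) = -99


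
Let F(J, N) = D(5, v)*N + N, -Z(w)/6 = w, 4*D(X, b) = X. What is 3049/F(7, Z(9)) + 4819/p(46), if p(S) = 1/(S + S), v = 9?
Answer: 107727466/243 ≈ 4.4332e+5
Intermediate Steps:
D(X, b) = X/4
p(S) = 1/(2*S)
Z(w) = -6*w
F(J, N) = 9*N/4 (F(J, N) = ((¼)*5)*N + N = 5*N/4 + N = 9*N/4)
3049/F(7, Z(9)) + 4819/p(46) = 3049/((9*(-6*9)/4)) + 4819/(((½)/46)) = 3049/(((9/4)*(-54))) + 4819/(((½)*(1/46))) = 3049/(-243/2) + 4819/(1/92) = 3049*(-2/243) + 4819*92 = -6098/243 + 443348 = 107727466/243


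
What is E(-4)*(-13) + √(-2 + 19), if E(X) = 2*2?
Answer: -52 + √17 ≈ -47.877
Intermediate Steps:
E(X) = 4
E(-4)*(-13) + √(-2 + 19) = 4*(-13) + √(-2 + 19) = -52 + √17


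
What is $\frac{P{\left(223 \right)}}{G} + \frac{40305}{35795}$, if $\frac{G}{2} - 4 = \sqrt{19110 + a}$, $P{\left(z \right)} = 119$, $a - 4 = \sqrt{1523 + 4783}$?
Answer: $\frac{8061}{7159} + \frac{119}{8 + 2 \sqrt{19114 + \sqrt{6306}}} \approx 1.5434$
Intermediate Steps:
$a = 4 + \sqrt{6306}$ ($a = 4 + \sqrt{1523 + 4783} = 4 + \sqrt{6306} \approx 83.41$)
$G = 8 + 2 \sqrt{19114 + \sqrt{6306}}$ ($G = 8 + 2 \sqrt{19110 + \left(4 + \sqrt{6306}\right)} = 8 + 2 \sqrt{19114 + \sqrt{6306}} \approx 285.08$)
$\frac{P{\left(223 \right)}}{G} + \frac{40305}{35795} = \frac{119}{8 + 2 \sqrt{19114 + \sqrt{6306}}} + \frac{40305}{35795} = \frac{119}{8 + 2 \sqrt{19114 + \sqrt{6306}}} + 40305 \cdot \frac{1}{35795} = \frac{119}{8 + 2 \sqrt{19114 + \sqrt{6306}}} + \frac{8061}{7159} = \frac{8061}{7159} + \frac{119}{8 + 2 \sqrt{19114 + \sqrt{6306}}}$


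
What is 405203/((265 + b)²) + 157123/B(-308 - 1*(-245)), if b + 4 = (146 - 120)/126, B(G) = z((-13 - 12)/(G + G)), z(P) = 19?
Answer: 42579455107561/5145198784 ≈ 8275.6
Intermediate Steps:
B(G) = 19
b = -239/63 (b = -4 + (146 - 120)/126 = -4 + 26*(1/126) = -4 + 13/63 = -239/63 ≈ -3.7937)
405203/((265 + b)²) + 157123/B(-308 - 1*(-245)) = 405203/((265 - 239/63)²) + 157123/19 = 405203/((16456/63)²) + 157123*(1/19) = 405203/(270799936/3969) + 157123/19 = 405203*(3969/270799936) + 157123/19 = 1608250707/270799936 + 157123/19 = 42579455107561/5145198784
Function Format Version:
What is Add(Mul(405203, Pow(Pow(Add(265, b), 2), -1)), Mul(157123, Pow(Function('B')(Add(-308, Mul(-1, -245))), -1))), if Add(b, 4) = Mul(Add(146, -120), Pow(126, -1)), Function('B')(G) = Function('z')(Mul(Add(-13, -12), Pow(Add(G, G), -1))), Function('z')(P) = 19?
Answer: Rational(42579455107561, 5145198784) ≈ 8275.6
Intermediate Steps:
Function('B')(G) = 19
b = Rational(-239, 63) (b = Add(-4, Mul(Add(146, -120), Pow(126, -1))) = Add(-4, Mul(26, Rational(1, 126))) = Add(-4, Rational(13, 63)) = Rational(-239, 63) ≈ -3.7937)
Add(Mul(405203, Pow(Pow(Add(265, b), 2), -1)), Mul(157123, Pow(Function('B')(Add(-308, Mul(-1, -245))), -1))) = Add(Mul(405203, Pow(Pow(Add(265, Rational(-239, 63)), 2), -1)), Mul(157123, Pow(19, -1))) = Add(Mul(405203, Pow(Pow(Rational(16456, 63), 2), -1)), Mul(157123, Rational(1, 19))) = Add(Mul(405203, Pow(Rational(270799936, 3969), -1)), Rational(157123, 19)) = Add(Mul(405203, Rational(3969, 270799936)), Rational(157123, 19)) = Add(Rational(1608250707, 270799936), Rational(157123, 19)) = Rational(42579455107561, 5145198784)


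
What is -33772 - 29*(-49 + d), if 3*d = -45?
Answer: -31916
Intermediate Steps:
d = -15 (d = (⅓)*(-45) = -15)
-33772 - 29*(-49 + d) = -33772 - 29*(-49 - 15) = -33772 - 29*(-64) = -33772 + 1856 = -31916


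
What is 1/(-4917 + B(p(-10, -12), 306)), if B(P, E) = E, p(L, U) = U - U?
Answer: -1/4611 ≈ -0.00021687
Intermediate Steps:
p(L, U) = 0
1/(-4917 + B(p(-10, -12), 306)) = 1/(-4917 + 306) = 1/(-4611) = -1/4611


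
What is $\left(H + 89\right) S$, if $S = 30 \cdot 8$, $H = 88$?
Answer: $42480$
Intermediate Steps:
$S = 240$
$\left(H + 89\right) S = \left(88 + 89\right) 240 = 177 \cdot 240 = 42480$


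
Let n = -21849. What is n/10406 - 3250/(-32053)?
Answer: -666506497/333543518 ≈ -1.9983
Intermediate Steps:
n/10406 - 3250/(-32053) = -21849/10406 - 3250/(-32053) = -21849*1/10406 - 3250*(-1/32053) = -21849/10406 + 3250/32053 = -666506497/333543518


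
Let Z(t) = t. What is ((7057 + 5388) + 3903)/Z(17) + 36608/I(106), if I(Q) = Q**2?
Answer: 46077116/47753 ≈ 964.91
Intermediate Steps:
((7057 + 5388) + 3903)/Z(17) + 36608/I(106) = ((7057 + 5388) + 3903)/17 + 36608/(106**2) = (12445 + 3903)*(1/17) + 36608/11236 = 16348*(1/17) + 36608*(1/11236) = 16348/17 + 9152/2809 = 46077116/47753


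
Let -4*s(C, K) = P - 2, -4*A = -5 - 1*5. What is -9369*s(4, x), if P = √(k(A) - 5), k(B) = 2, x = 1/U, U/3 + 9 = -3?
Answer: -9369/2 + 9369*I*√3/4 ≈ -4684.5 + 4056.9*I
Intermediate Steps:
U = -36 (U = -27 + 3*(-3) = -27 - 9 = -36)
A = 5/2 (A = -(-5 - 1*5)/4 = -(-5 - 5)/4 = -¼*(-10) = 5/2 ≈ 2.5000)
x = -1/36 (x = 1/(-36) = -1/36 ≈ -0.027778)
P = I*√3 (P = √(2 - 5) = √(-3) = I*√3 ≈ 1.732*I)
s(C, K) = ½ - I*√3/4 (s(C, K) = -(I*√3 - 2)/4 = -(-2 + I*√3)/4 = ½ - I*√3/4)
-9369*s(4, x) = -9369*(½ - I*√3/4) = -9369/2 + 9369*I*√3/4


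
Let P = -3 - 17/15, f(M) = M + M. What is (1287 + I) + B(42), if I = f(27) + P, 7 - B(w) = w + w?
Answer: 18898/15 ≈ 1259.9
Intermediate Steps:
f(M) = 2*M
B(w) = 7 - 2*w (B(w) = 7 - (w + w) = 7 - 2*w)
P = -62/15 (P = -3 + (1/15)*(-17) = -3 - 17/15 = -62/15 ≈ -4.1333)
I = 748/15 (I = 2*27 - 62/15 = 54 - 62/15 = 748/15 ≈ 49.867)
(1287 + I) + B(42) = (1287 + 748/15) + (7 - 2*42) = 20053/15 + (7 - 84) = 20053/15 - 77 = 18898/15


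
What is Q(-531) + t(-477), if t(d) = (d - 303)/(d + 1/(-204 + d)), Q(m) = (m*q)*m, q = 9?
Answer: 412162678521/162419 ≈ 2.5377e+6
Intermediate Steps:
Q(m) = 9*m² (Q(m) = (m*9)*m = (9*m)*m = 9*m²)
t(d) = (-303 + d)/(d + 1/(-204 + d))
Q(-531) + t(-477) = 9*(-531)² + (61812 + (-477)² - 507*(-477))/(1 + (-477)² - 204*(-477)) = 9*281961 + (61812 + 227529 + 241839)/(1 + 227529 + 97308) = 2537649 + 531180/324838 = 2537649 + (1/324838)*531180 = 2537649 + 265590/162419 = 412162678521/162419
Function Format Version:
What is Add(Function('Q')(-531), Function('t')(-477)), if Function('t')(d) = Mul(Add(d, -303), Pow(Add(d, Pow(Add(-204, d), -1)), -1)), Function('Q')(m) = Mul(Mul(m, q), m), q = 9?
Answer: Rational(412162678521, 162419) ≈ 2.5377e+6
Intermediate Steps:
Function('Q')(m) = Mul(9, Pow(m, 2)) (Function('Q')(m) = Mul(Mul(m, 9), m) = Mul(Mul(9, m), m) = Mul(9, Pow(m, 2)))
Function('t')(d) = Mul(Pow(Add(d, Pow(Add(-204, d), -1)), -1), Add(-303, d)) (Function('t')(d) = Mul(Add(-303, d), Pow(Add(d, Pow(Add(-204, d), -1)), -1)) = Mul(Pow(Add(d, Pow(Add(-204, d), -1)), -1), Add(-303, d)))
Add(Function('Q')(-531), Function('t')(-477)) = Add(Mul(9, Pow(-531, 2)), Mul(Pow(Add(1, Pow(-477, 2), Mul(-204, -477)), -1), Add(61812, Pow(-477, 2), Mul(-507, -477)))) = Add(Mul(9, 281961), Mul(Pow(Add(1, 227529, 97308), -1), Add(61812, 227529, 241839))) = Add(2537649, Mul(Pow(324838, -1), 531180)) = Add(2537649, Mul(Rational(1, 324838), 531180)) = Add(2537649, Rational(265590, 162419)) = Rational(412162678521, 162419)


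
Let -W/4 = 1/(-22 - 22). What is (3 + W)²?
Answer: 1156/121 ≈ 9.5537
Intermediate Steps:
W = 1/11 (W = -4/(-22 - 22) = -4/(-44) = -4*(-1/44) = 1/11 ≈ 0.090909)
(3 + W)² = (3 + 1/11)² = (34/11)² = 1156/121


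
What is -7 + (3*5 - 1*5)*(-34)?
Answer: -347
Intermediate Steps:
-7 + (3*5 - 1*5)*(-34) = -7 + (15 - 5)*(-34) = -7 + 10*(-34) = -7 - 340 = -347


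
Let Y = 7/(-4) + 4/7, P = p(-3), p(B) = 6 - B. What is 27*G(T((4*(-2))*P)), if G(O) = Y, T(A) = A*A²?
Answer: -891/28 ≈ -31.821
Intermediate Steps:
P = 9 (P = 6 - 1*(-3) = 6 + 3 = 9)
T(A) = A³
Y = -33/28 (Y = 7*(-¼) + 4*(⅐) = -7/4 + 4/7 = -33/28 ≈ -1.1786)
G(O) = -33/28
27*G(T((4*(-2))*P)) = 27*(-33/28) = -891/28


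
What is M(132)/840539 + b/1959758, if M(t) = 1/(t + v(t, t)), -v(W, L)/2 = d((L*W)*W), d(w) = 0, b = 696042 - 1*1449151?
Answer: -41779153079687/108718699951092 ≈ -0.38429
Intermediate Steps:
b = -753109 (b = 696042 - 1449151 = -753109)
v(W, L) = 0 (v(W, L) = -2*0 = 0)
M(t) = 1/t (M(t) = 1/(t + 0) = 1/t)
M(132)/840539 + b/1959758 = 1/(132*840539) - 753109/1959758 = (1/132)*(1/840539) - 753109*1/1959758 = 1/110951148 - 753109/1959758 = -41779153079687/108718699951092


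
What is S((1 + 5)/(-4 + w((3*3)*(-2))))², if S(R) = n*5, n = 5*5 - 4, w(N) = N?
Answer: 11025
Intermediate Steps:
n = 21 (n = 25 - 4 = 21)
S(R) = 105 (S(R) = 21*5 = 105)
S((1 + 5)/(-4 + w((3*3)*(-2))))² = 105² = 11025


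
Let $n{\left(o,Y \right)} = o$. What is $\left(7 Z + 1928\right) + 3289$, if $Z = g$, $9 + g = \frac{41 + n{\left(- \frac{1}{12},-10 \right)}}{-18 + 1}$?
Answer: $\frac{1047979}{204} \approx 5137.1$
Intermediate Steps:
$g = - \frac{2327}{204}$ ($g = -9 + \frac{41 - \frac{1}{12}}{-18 + 1} = -9 + \frac{41 - \frac{1}{12}}{-17} = -9 + \left(41 - \frac{1}{12}\right) \left(- \frac{1}{17}\right) = -9 + \frac{491}{12} \left(- \frac{1}{17}\right) = -9 - \frac{491}{204} = - \frac{2327}{204} \approx -11.407$)
$Z = - \frac{2327}{204} \approx -11.407$
$\left(7 Z + 1928\right) + 3289 = \left(7 \left(- \frac{2327}{204}\right) + 1928\right) + 3289 = \left(- \frac{16289}{204} + 1928\right) + 3289 = \frac{377023}{204} + 3289 = \frac{1047979}{204}$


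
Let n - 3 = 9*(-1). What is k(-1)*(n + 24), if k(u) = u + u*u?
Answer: 0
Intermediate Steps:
k(u) = u + u²
n = -6 (n = 3 + 9*(-1) = 3 - 9 = -6)
k(-1)*(n + 24) = (-(1 - 1))*(-6 + 24) = -1*0*18 = 0*18 = 0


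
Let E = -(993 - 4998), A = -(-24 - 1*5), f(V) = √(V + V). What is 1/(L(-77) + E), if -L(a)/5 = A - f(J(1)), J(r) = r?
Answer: 386/1489955 - √2/2979910 ≈ 0.00025859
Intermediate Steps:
f(V) = √2*√V (f(V) = √(2*V) = √2*√V)
A = 29 (A = -(-24 - 5) = -1*(-29) = 29)
L(a) = -145 + 5*√2 (L(a) = -5*(29 - √2*√1) = -5*(29 - √2) = -145 + 5*√2)
E = 4005 (E = -1*(-4005) = 4005)
1/(L(-77) + E) = 1/((-145 + 5*√2) + 4005) = 1/(3860 + 5*√2)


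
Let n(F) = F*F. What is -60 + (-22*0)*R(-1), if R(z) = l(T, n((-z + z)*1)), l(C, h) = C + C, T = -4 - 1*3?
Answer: -60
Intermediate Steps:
T = -7 (T = -4 - 3 = -7)
n(F) = F²
l(C, h) = 2*C
R(z) = -14 (R(z) = 2*(-7) = -14)
-60 + (-22*0)*R(-1) = -60 - 22*0*(-14) = -60 + 0*(-14) = -60 + 0 = -60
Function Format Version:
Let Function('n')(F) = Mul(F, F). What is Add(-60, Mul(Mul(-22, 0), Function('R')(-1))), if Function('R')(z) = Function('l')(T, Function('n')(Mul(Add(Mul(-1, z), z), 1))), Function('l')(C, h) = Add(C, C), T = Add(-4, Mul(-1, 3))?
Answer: -60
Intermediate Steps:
T = -7 (T = Add(-4, -3) = -7)
Function('n')(F) = Pow(F, 2)
Function('l')(C, h) = Mul(2, C)
Function('R')(z) = -14 (Function('R')(z) = Mul(2, -7) = -14)
Add(-60, Mul(Mul(-22, 0), Function('R')(-1))) = Add(-60, Mul(Mul(-22, 0), -14)) = Add(-60, Mul(0, -14)) = Add(-60, 0) = -60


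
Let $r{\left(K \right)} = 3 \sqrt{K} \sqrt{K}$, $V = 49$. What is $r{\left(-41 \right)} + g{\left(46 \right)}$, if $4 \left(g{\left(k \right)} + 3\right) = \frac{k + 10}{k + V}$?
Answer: $- \frac{11956}{95} \approx -125.85$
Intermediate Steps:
$g{\left(k \right)} = -3 + \frac{10 + k}{4 \left(49 + k\right)}$ ($g{\left(k \right)} = -3 + \frac{\left(k + 10\right) \frac{1}{k + 49}}{4} = -3 + \frac{\left(10 + k\right) \frac{1}{49 + k}}{4} = -3 + \frac{\frac{1}{49 + k} \left(10 + k\right)}{4} = -3 + \frac{10 + k}{4 \left(49 + k\right)}$)
$r{\left(K \right)} = 3 K$
$r{\left(-41 \right)} + g{\left(46 \right)} = 3 \left(-41\right) + \frac{-578 - 506}{4 \left(49 + 46\right)} = -123 + \frac{-578 - 506}{4 \cdot 95} = -123 + \frac{1}{4} \cdot \frac{1}{95} \left(-1084\right) = -123 - \frac{271}{95} = - \frac{11956}{95}$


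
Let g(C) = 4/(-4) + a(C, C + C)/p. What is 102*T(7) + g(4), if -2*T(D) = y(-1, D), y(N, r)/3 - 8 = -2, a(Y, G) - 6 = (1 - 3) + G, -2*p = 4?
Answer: -925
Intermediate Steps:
p = -2 (p = -½*4 = -2)
a(Y, G) = 4 + G (a(Y, G) = 6 + ((1 - 3) + G) = 6 + (-2 + G) = 4 + G)
y(N, r) = 18 (y(N, r) = 24 + 3*(-2) = 24 - 6 = 18)
g(C) = -3 - C (g(C) = 4/(-4) + (4 + (C + C))/(-2) = 4*(-¼) + (4 + 2*C)*(-½) = -1 + (-2 - C) = -3 - C)
T(D) = -9 (T(D) = -½*18 = -9)
102*T(7) + g(4) = 102*(-9) + (-3 - 1*4) = -918 + (-3 - 4) = -918 - 7 = -925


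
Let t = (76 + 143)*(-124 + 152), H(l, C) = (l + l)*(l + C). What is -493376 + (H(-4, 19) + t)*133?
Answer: 306220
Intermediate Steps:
H(l, C) = 2*l*(C + l) (H(l, C) = (2*l)*(C + l) = 2*l*(C + l))
t = 6132 (t = 219*28 = 6132)
-493376 + (H(-4, 19) + t)*133 = -493376 + (2*(-4)*(19 - 4) + 6132)*133 = -493376 + (2*(-4)*15 + 6132)*133 = -493376 + (-120 + 6132)*133 = -493376 + 6012*133 = -493376 + 799596 = 306220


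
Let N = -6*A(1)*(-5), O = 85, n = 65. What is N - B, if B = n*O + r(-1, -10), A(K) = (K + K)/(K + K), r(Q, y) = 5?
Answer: -5500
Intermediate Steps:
A(K) = 1 (A(K) = (2*K)/((2*K)) = (2*K)*(1/(2*K)) = 1)
B = 5530 (B = 65*85 + 5 = 5525 + 5 = 5530)
N = 30 (N = -6*1*(-5) = -6*(-5) = 30)
N - B = 30 - 1*5530 = 30 - 5530 = -5500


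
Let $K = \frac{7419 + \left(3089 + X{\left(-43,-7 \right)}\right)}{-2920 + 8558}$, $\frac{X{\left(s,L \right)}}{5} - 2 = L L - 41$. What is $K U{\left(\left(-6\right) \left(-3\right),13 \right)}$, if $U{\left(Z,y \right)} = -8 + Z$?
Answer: $\frac{52790}{2819} \approx 18.727$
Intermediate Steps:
$X{\left(s,L \right)} = -195 + 5 L^{2}$ ($X{\left(s,L \right)} = 10 + 5 \left(L L - 41\right) = 10 + 5 \left(L^{2} - 41\right) = 10 + 5 \left(-41 + L^{2}\right) = 10 + \left(-205 + 5 L^{2}\right) = -195 + 5 L^{2}$)
$K = \frac{5279}{2819}$ ($K = \frac{7419 + \left(3089 - \left(195 - 5 \left(-7\right)^{2}\right)\right)}{-2920 + 8558} = \frac{7419 + \left(3089 + \left(-195 + 5 \cdot 49\right)\right)}{5638} = \left(7419 + \left(3089 + \left(-195 + 245\right)\right)\right) \frac{1}{5638} = \left(7419 + \left(3089 + 50\right)\right) \frac{1}{5638} = \left(7419 + 3139\right) \frac{1}{5638} = 10558 \cdot \frac{1}{5638} = \frac{5279}{2819} \approx 1.8727$)
$K U{\left(\left(-6\right) \left(-3\right),13 \right)} = \frac{5279 \left(-8 - -18\right)}{2819} = \frac{5279 \left(-8 + 18\right)}{2819} = \frac{5279}{2819} \cdot 10 = \frac{52790}{2819}$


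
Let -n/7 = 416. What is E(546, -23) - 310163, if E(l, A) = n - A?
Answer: -313052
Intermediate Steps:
n = -2912 (n = -7*416 = -2912)
E(l, A) = -2912 - A
E(546, -23) - 310163 = (-2912 - 1*(-23)) - 310163 = (-2912 + 23) - 310163 = -2889 - 310163 = -313052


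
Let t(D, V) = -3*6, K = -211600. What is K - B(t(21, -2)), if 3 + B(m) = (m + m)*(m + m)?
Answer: -212893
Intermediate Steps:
t(D, V) = -18
B(m) = -3 + 4*m² (B(m) = -3 + (m + m)*(m + m) = -3 + (2*m)*(2*m) = -3 + 4*m²)
K - B(t(21, -2)) = -211600 - (-3 + 4*(-18)²) = -211600 - (-3 + 4*324) = -211600 - (-3 + 1296) = -211600 - 1*1293 = -211600 - 1293 = -212893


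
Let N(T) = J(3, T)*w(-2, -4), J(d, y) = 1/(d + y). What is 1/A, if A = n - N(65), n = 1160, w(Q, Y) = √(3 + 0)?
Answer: 5363840/6222054397 + 68*√3/6222054397 ≈ 0.00086209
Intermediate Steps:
w(Q, Y) = √3
N(T) = √3/(3 + T)
A = 1160 - √3/68 (A = 1160 - √3/(3 + 65) = 1160 - √3/68 ≈ 1160.0)
1/A = 1/(1160 - √3/68)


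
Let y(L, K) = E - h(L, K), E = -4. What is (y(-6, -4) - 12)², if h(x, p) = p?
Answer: 144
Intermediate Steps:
y(L, K) = -4 - K
(y(-6, -4) - 12)² = ((-4 - 1*(-4)) - 12)² = ((-4 + 4) - 12)² = (0 - 12)² = (-12)² = 144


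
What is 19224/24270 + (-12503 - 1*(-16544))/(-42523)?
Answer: 119897847/172005535 ≈ 0.69706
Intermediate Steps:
19224/24270 + (-12503 - 1*(-16544))/(-42523) = 19224*(1/24270) + (-12503 + 16544)*(-1/42523) = 3204/4045 + 4041*(-1/42523) = 3204/4045 - 4041/42523 = 119897847/172005535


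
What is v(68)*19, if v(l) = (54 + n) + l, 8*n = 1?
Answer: 18563/8 ≈ 2320.4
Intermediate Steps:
n = ⅛ (n = (⅛)*1 = ⅛ ≈ 0.12500)
v(l) = 433/8 + l (v(l) = (54 + ⅛) + l = 433/8 + l)
v(68)*19 = (433/8 + 68)*19 = (977/8)*19 = 18563/8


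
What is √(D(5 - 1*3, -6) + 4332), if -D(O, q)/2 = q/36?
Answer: √38991/3 ≈ 65.820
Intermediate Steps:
D(O, q) = -q/18 (D(O, q) = -2*q/36 = -q/18)
√(D(5 - 1*3, -6) + 4332) = √(-1/18*(-6) + 4332) = √(⅓ + 4332) = √(12997/3) = √38991/3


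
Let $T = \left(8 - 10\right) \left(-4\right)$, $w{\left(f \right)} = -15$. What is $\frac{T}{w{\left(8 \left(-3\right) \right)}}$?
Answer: $- \frac{8}{15} \approx -0.53333$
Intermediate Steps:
$T = 8$ ($T = \left(-2\right) \left(-4\right) = 8$)
$\frac{T}{w{\left(8 \left(-3\right) \right)}} = \frac{8}{-15} = 8 \left(- \frac{1}{15}\right) = - \frac{8}{15}$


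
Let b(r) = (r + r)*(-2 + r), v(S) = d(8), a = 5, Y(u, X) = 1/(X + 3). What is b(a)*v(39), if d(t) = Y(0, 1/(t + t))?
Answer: 480/49 ≈ 9.7959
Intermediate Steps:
Y(u, X) = 1/(3 + X)
d(t) = 1/(3 + 1/(2*t)) (d(t) = 1/(3 + 1/(t + t)) = 1/(3 + 1/(2*t)))
v(S) = 16/49 (v(S) = 2*8/(1 + 6*8) = 2*8/(1 + 48) = 2*8/49 = 2*8*(1/49) = 16/49)
b(r) = 2*r*(-2 + r) (b(r) = (2*r)*(-2 + r) = 2*r*(-2 + r))
b(a)*v(39) = (2*5*(-2 + 5))*(16/49) = (2*5*3)*(16/49) = 30*(16/49) = 480/49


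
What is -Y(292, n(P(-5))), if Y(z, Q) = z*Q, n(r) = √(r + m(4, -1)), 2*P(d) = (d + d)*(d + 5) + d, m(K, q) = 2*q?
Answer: -438*I*√2 ≈ -619.43*I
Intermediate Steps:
P(d) = d/2 + d*(5 + d) (P(d) = ((d + d)*(d + 5) + d)/2 = ((2*d)*(5 + d) + d)/2 = (2*d*(5 + d) + d)/2 = (d + 2*d*(5 + d))/2 = d/2 + d*(5 + d))
n(r) = √(-2 + r) (n(r) = √(r + 2*(-1)) = √(r - 2) = √(-2 + r))
Y(z, Q) = Q*z
-Y(292, n(P(-5))) = -√(-2 + (½)*(-5)*(11 + 2*(-5)))*292 = -√(-2 + (½)*(-5)*(11 - 10))*292 = -√(-2 + (½)*(-5)*1)*292 = -√(-2 - 5/2)*292 = -√(-9/2)*292 = -3*I*√2/2*292 = -438*I*√2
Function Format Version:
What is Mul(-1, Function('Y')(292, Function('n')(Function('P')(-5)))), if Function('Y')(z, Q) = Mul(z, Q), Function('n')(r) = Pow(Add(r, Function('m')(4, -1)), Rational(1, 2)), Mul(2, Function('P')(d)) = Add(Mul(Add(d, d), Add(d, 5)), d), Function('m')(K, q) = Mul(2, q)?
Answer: Mul(-438, I, Pow(2, Rational(1, 2))) ≈ Mul(-619.43, I)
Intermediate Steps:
Function('P')(d) = Add(Mul(Rational(1, 2), d), Mul(d, Add(5, d))) (Function('P')(d) = Mul(Rational(1, 2), Add(Mul(Add(d, d), Add(d, 5)), d)) = Mul(Rational(1, 2), Add(Mul(Mul(2, d), Add(5, d)), d)) = Mul(Rational(1, 2), Add(Mul(2, d, Add(5, d)), d)) = Mul(Rational(1, 2), Add(d, Mul(2, d, Add(5, d)))) = Add(Mul(Rational(1, 2), d), Mul(d, Add(5, d))))
Function('n')(r) = Pow(Add(-2, r), Rational(1, 2)) (Function('n')(r) = Pow(Add(r, Mul(2, -1)), Rational(1, 2)) = Pow(Add(r, -2), Rational(1, 2)) = Pow(Add(-2, r), Rational(1, 2)))
Function('Y')(z, Q) = Mul(Q, z)
Mul(-1, Function('Y')(292, Function('n')(Function('P')(-5)))) = Mul(-1, Mul(Pow(Add(-2, Mul(Rational(1, 2), -5, Add(11, Mul(2, -5)))), Rational(1, 2)), 292)) = Mul(-1, Mul(Pow(Add(-2, Mul(Rational(1, 2), -5, Add(11, -10))), Rational(1, 2)), 292)) = Mul(-1, Mul(Pow(Add(-2, Mul(Rational(1, 2), -5, 1)), Rational(1, 2)), 292)) = Mul(-1, Mul(Pow(Add(-2, Rational(-5, 2)), Rational(1, 2)), 292)) = Mul(-1, Mul(Pow(Rational(-9, 2), Rational(1, 2)), 292)) = Mul(-1, Mul(Mul(Rational(3, 2), I, Pow(2, Rational(1, 2))), 292)) = Mul(-1, Mul(438, I, Pow(2, Rational(1, 2)))) = Mul(-438, I, Pow(2, Rational(1, 2)))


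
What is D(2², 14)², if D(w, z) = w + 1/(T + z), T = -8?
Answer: 625/36 ≈ 17.361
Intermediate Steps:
D(w, z) = w + 1/(-8 + z)
D(2², 14)² = ((1 - 8*2² + 2²*14)/(-8 + 14))² = ((1 - 8*4 + 4*14)/6)² = ((1 - 32 + 56)/6)² = ((⅙)*25)² = (25/6)² = 625/36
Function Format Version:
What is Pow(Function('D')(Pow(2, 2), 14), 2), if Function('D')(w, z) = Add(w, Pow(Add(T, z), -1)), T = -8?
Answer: Rational(625, 36) ≈ 17.361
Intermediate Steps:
Function('D')(w, z) = Add(w, Pow(Add(-8, z), -1))
Pow(Function('D')(Pow(2, 2), 14), 2) = Pow(Mul(Pow(Add(-8, 14), -1), Add(1, Mul(-8, Pow(2, 2)), Mul(Pow(2, 2), 14))), 2) = Pow(Mul(Pow(6, -1), Add(1, Mul(-8, 4), Mul(4, 14))), 2) = Pow(Mul(Rational(1, 6), Add(1, -32, 56)), 2) = Pow(Mul(Rational(1, 6), 25), 2) = Pow(Rational(25, 6), 2) = Rational(625, 36)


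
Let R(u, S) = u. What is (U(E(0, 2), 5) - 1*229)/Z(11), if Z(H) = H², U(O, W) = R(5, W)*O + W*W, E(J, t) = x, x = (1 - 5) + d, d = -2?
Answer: -234/121 ≈ -1.9339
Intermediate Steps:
x = -6 (x = (1 - 5) - 2 = -4 - 2 = -6)
E(J, t) = -6
U(O, W) = W² + 5*O (U(O, W) = 5*O + W*W = 5*O + W² = W² + 5*O)
(U(E(0, 2), 5) - 1*229)/Z(11) = ((5² + 5*(-6)) - 1*229)/(11²) = ((25 - 30) - 229)/121 = (-5 - 229)*(1/121) = -234*1/121 = -234/121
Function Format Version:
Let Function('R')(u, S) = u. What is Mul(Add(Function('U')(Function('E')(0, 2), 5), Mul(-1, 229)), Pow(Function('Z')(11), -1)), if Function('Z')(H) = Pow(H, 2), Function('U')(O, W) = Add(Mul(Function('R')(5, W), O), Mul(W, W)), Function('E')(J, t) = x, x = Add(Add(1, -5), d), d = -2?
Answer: Rational(-234, 121) ≈ -1.9339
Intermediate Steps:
x = -6 (x = Add(Add(1, -5), -2) = Add(-4, -2) = -6)
Function('E')(J, t) = -6
Function('U')(O, W) = Add(Pow(W, 2), Mul(5, O)) (Function('U')(O, W) = Add(Mul(5, O), Mul(W, W)) = Add(Mul(5, O), Pow(W, 2)) = Add(Pow(W, 2), Mul(5, O)))
Mul(Add(Function('U')(Function('E')(0, 2), 5), Mul(-1, 229)), Pow(Function('Z')(11), -1)) = Mul(Add(Add(Pow(5, 2), Mul(5, -6)), Mul(-1, 229)), Pow(Pow(11, 2), -1)) = Mul(Add(Add(25, -30), -229), Pow(121, -1)) = Mul(Add(-5, -229), Rational(1, 121)) = Mul(-234, Rational(1, 121)) = Rational(-234, 121)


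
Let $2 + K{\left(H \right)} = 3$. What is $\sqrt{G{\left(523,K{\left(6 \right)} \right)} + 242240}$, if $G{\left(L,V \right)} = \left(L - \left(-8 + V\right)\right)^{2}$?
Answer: $2 \sqrt{130785} \approx 723.28$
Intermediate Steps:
$K{\left(H \right)} = 1$ ($K{\left(H \right)} = -2 + 3 = 1$)
$G{\left(L,V \right)} = \left(8 + L - V\right)^{2}$
$\sqrt{G{\left(523,K{\left(6 \right)} \right)} + 242240} = \sqrt{\left(8 + 523 - 1\right)^{2} + 242240} = \sqrt{530^{2} + 242240} = \sqrt{280900 + 242240} = \sqrt{523140} = 2 \sqrt{130785}$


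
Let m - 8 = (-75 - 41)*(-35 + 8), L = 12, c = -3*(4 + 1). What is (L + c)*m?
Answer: -9420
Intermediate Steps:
c = -15 (c = -3*5 = -15)
m = 3140 (m = 8 + (-75 - 41)*(-35 + 8) = 8 - 116*(-27) = 8 + 3132 = 3140)
(L + c)*m = (12 - 15)*3140 = -3*3140 = -9420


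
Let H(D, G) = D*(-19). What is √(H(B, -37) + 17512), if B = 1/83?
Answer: √120638591/83 ≈ 132.33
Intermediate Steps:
B = 1/83 ≈ 0.012048
H(D, G) = -19*D
√(H(B, -37) + 17512) = √(-19*1/83 + 17512) = √(-19/83 + 17512) = √(1453477/83) = √120638591/83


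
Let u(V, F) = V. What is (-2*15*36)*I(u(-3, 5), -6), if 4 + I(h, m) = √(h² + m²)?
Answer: 4320 - 3240*√5 ≈ -2924.9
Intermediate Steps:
I(h, m) = -4 + √(h² + m²)
(-2*15*36)*I(u(-3, 5), -6) = (-2*15*36)*(-4 + √((-3)² + (-6)²)) = (-30*36)*(-4 + √(9 + 36)) = -1080*(-4 + √45) = -1080*(-4 + 3*√5) = 4320 - 3240*√5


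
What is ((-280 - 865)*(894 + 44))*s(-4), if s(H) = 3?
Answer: -3222030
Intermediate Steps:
((-280 - 865)*(894 + 44))*s(-4) = ((-280 - 865)*(894 + 44))*3 = -1145*938*3 = -1074010*3 = -3222030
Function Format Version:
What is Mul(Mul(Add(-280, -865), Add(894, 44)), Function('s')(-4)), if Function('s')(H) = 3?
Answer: -3222030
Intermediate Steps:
Mul(Mul(Add(-280, -865), Add(894, 44)), Function('s')(-4)) = Mul(Mul(Add(-280, -865), Add(894, 44)), 3) = Mul(Mul(-1145, 938), 3) = Mul(-1074010, 3) = -3222030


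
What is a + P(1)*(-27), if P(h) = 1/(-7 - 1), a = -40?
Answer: -293/8 ≈ -36.625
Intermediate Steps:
P(h) = -⅛ (P(h) = 1/(-8) = -⅛)
a + P(1)*(-27) = -40 - ⅛*(-27) = -40 + 27/8 = -293/8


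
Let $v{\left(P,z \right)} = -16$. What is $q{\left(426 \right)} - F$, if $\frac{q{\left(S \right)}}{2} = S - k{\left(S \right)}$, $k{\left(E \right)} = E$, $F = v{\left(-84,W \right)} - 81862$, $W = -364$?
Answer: $81878$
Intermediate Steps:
$F = -81878$ ($F = -16 - 81862 = -81878$)
$q{\left(S \right)} = 0$ ($q{\left(S \right)} = 2 \left(S - S\right) = 2 \cdot 0 = 0$)
$q{\left(426 \right)} - F = 0 - -81878 = 0 + 81878 = 81878$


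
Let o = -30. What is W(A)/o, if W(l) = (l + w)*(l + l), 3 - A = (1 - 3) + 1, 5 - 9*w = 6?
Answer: -28/27 ≈ -1.0370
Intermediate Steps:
w = -⅑ (w = 5/9 - ⅑*6 = 5/9 - ⅔ = -⅑ ≈ -0.11111)
A = 4 (A = 3 - ((1 - 3) + 1) = 3 - (-2 + 1) = 3 - 1*(-1) = 3 + 1 = 4)
W(l) = 2*l*(-⅑ + l) (W(l) = (l - ⅑)*(l + l) = (-⅑ + l)*(2*l) = 2*l*(-⅑ + l))
W(A)/o = ((2/9)*4*(-1 + 9*4))/(-30) = -4*(-1 + 36)/135 = -4*35/135 = -1/30*280/9 = -28/27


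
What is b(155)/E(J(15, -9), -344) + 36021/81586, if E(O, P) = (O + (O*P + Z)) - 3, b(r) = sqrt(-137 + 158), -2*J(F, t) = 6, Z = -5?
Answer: 36021/81586 + sqrt(21)/1021 ≈ 0.44600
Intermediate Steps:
J(F, t) = -3 (J(F, t) = -1/2*6 = -3)
b(r) = sqrt(21)
E(O, P) = -8 + O + O*P (E(O, P) = (O + (O*P - 5)) - 3 = (O + (-5 + O*P)) - 3 = (-5 + O + O*P) - 3 = -8 + O + O*P)
b(155)/E(J(15, -9), -344) + 36021/81586 = sqrt(21)/(-8 - 3 - 3*(-344)) + 36021/81586 = sqrt(21)/(-8 - 3 + 1032) + 36021*(1/81586) = sqrt(21)/1021 + 36021/81586 = 36021/81586 + sqrt(21)/1021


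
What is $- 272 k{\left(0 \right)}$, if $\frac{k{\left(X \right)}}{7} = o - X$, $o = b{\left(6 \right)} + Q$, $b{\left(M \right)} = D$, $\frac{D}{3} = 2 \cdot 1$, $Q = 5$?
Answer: $-20944$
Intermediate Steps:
$D = 6$ ($D = 3 \cdot 2 \cdot 1 = 3 \cdot 2 = 6$)
$b{\left(M \right)} = 6$
$o = 11$ ($o = 6 + 5 = 11$)
$k{\left(X \right)} = 77 - 7 X$ ($k{\left(X \right)} = 7 \left(11 - X\right) = 77 - 7 X$)
$- 272 k{\left(0 \right)} = - 272 \left(77 - 0\right) = - 272 \left(77 + 0\right) = \left(-272\right) 77 = -20944$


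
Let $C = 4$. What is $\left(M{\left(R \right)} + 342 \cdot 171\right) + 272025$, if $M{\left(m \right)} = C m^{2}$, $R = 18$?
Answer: $331803$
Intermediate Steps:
$M{\left(m \right)} = 4 m^{2}$
$\left(M{\left(R \right)} + 342 \cdot 171\right) + 272025 = \left(4 \cdot 18^{2} + 342 \cdot 171\right) + 272025 = \left(4 \cdot 324 + 58482\right) + 272025 = \left(1296 + 58482\right) + 272025 = 59778 + 272025 = 331803$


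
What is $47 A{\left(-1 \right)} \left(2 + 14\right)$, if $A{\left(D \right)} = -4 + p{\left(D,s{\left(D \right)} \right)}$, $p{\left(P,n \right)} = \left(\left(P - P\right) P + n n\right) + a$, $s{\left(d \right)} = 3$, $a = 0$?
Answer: $3760$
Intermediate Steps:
$p{\left(P,n \right)} = n^{2}$ ($p{\left(P,n \right)} = \left(\left(P - P\right) P + n n\right) + 0 = \left(0 P + n^{2}\right) + 0 = \left(0 + n^{2}\right) + 0 = n^{2} + 0 = n^{2}$)
$A{\left(D \right)} = 5$ ($A{\left(D \right)} = -4 + 3^{2} = -4 + 9 = 5$)
$47 A{\left(-1 \right)} \left(2 + 14\right) = 47 \cdot 5 \left(2 + 14\right) = 235 \cdot 16 = 3760$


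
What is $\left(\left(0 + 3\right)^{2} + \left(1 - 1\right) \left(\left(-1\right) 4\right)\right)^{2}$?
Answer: $81$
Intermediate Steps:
$\left(\left(0 + 3\right)^{2} + \left(1 - 1\right) \left(\left(-1\right) 4\right)\right)^{2} = \left(3^{2} + 0 \left(-4\right)\right)^{2} = \left(9 + 0\right)^{2} = 9^{2} = 81$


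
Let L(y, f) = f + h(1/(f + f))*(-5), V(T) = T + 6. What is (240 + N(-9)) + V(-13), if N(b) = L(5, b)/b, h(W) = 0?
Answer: 234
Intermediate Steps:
V(T) = 6 + T
L(y, f) = f (L(y, f) = f + 0*(-5) = f + 0 = f)
N(b) = 1 (N(b) = b/b = 1)
(240 + N(-9)) + V(-13) = (240 + 1) + (6 - 13) = 241 - 7 = 234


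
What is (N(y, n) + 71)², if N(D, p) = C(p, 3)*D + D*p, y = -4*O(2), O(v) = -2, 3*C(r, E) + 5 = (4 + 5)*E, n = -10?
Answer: 22201/9 ≈ 2466.8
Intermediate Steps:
C(r, E) = -5/3 + 3*E (C(r, E) = -5/3 + ((4 + 5)*E)/3 = -5/3 + (9*E)/3 = -5/3 + 3*E)
y = 8 (y = -4*(-2) = 8)
N(D, p) = 22*D/3 + D*p (N(D, p) = (-5/3 + 3*3)*D + D*p = (-5/3 + 9)*D + D*p = 22*D/3 + D*p)
(N(y, n) + 71)² = ((⅓)*8*(22 + 3*(-10)) + 71)² = ((⅓)*8*(22 - 30) + 71)² = ((⅓)*8*(-8) + 71)² = (-64/3 + 71)² = (149/3)² = 22201/9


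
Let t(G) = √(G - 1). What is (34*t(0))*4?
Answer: 136*I ≈ 136.0*I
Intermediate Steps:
t(G) = √(-1 + G)
(34*t(0))*4 = (34*√(-1 + 0))*4 = (34*√(-1))*4 = (34*I)*4 = 136*I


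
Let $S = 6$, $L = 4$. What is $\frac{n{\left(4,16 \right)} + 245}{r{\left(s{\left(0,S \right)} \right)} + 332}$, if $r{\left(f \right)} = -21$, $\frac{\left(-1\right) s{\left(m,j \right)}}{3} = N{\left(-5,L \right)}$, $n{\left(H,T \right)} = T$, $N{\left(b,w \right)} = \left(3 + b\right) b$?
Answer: $\frac{261}{311} \approx 0.83923$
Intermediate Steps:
$N{\left(b,w \right)} = b \left(3 + b\right)$
$s{\left(m,j \right)} = -30$ ($s{\left(m,j \right)} = - 3 \left(- 5 \left(3 - 5\right)\right) = - 3 \left(\left(-5\right) \left(-2\right)\right) = \left(-3\right) 10 = -30$)
$\frac{n{\left(4,16 \right)} + 245}{r{\left(s{\left(0,S \right)} \right)} + 332} = \frac{16 + 245}{-21 + 332} = \frac{261}{311}$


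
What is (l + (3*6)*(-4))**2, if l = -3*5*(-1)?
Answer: 3249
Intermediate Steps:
l = 15 (l = -15*(-1) = 15)
(l + (3*6)*(-4))**2 = (15 + (3*6)*(-4))**2 = (15 + 18*(-4))**2 = (15 - 72)**2 = (-57)**2 = 3249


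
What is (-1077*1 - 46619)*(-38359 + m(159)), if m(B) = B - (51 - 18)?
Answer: 1823561168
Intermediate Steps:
m(B) = -33 + B (m(B) = B - 1*33 = B - 33 = -33 + B)
(-1077*1 - 46619)*(-38359 + m(159)) = (-1077*1 - 46619)*(-38359 + (-33 + 159)) = (-1077 - 46619)*(-38359 + 126) = -47696*(-38233) = 1823561168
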